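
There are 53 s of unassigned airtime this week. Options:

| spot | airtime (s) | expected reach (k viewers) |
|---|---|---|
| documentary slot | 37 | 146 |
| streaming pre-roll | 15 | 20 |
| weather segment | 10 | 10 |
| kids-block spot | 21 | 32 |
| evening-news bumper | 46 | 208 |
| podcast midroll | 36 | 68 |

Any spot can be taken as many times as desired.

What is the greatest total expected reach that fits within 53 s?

Best packing: evening-news bumper — 46 s, 208 total.

208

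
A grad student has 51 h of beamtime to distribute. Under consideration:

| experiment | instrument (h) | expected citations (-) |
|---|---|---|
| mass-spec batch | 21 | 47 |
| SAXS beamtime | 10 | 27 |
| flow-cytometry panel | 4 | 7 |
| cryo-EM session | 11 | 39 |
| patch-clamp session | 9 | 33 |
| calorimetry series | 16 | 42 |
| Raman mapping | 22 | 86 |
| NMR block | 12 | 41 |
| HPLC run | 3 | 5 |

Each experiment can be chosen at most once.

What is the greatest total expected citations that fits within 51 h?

173

Ranking by ratio (expected citations/h): Raman mapping 3.91, patch-clamp session 3.67, cryo-EM session 3.55.
Filling by ratio: flow-cytometry panel + cryo-EM session + patch-clamp session + Raman mapping + HPLC run for 170, with 2 h left unused.
Dropping patch-clamp session and HPLC run frees 12 h; slotting in NMR block (12 h) lifts the total to 173 at 49 h.
Every other selection either busts 51 h or fails to beat 173.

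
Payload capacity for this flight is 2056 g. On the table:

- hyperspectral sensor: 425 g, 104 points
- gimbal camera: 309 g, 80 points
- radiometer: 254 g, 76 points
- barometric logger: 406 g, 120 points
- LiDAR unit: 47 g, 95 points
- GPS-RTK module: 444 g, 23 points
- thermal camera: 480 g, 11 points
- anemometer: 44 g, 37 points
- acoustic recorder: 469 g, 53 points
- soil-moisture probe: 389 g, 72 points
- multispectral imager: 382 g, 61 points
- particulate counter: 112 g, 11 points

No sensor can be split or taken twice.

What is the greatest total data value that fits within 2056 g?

595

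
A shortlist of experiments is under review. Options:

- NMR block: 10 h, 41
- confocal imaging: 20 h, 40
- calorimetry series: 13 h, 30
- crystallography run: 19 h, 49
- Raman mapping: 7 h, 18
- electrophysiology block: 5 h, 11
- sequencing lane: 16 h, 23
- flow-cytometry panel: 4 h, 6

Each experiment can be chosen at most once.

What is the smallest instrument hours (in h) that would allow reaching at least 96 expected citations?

Minimise h subject to total expected citations ≥ 96.
NMR block + crystallography run + flow-cytometry panel reaches 96 using 33 h.
No combination under 33 h hits 96.

33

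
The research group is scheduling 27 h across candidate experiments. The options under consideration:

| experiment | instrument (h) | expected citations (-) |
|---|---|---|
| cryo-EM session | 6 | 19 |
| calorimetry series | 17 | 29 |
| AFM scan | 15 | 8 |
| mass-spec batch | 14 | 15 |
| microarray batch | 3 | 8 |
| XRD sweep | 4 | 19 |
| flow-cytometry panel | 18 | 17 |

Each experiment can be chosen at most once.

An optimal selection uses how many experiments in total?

3

The maximum expected citations within 27 h is 67.
For example cryo-EM session + calorimetry series + XRD sweep achieves it, using 27 h.
Every optimal selection uses 3 experiments.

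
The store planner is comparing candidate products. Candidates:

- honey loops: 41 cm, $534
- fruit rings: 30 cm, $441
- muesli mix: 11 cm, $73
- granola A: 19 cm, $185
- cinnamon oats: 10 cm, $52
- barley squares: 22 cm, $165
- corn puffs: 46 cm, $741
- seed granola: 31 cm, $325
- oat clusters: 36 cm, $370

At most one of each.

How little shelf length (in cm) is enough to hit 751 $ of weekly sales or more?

56

Look for the lowest-shelf combination reaching 751.
Taking cinnamon oats + corn puffs gives 793 (≥ 751) for 56 cm.
Any bundle with less than 56 cm falls short of 751.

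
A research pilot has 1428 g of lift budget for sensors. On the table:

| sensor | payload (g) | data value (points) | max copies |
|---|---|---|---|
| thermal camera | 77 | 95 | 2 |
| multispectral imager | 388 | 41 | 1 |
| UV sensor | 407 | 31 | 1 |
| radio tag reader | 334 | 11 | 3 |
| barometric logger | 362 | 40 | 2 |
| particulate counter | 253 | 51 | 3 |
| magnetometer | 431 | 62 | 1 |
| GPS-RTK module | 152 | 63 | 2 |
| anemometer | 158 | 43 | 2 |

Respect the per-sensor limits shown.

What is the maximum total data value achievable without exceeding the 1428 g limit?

512

The ratio heuristic lands on 2×thermal camera + 2×particulate counter + 2×GPS-RTK module + 2×anemometer (504) but leaves 148 g idle.
Replace anemometer with particulate counter: the trade gains 8 net, giving 512 at 1375 g.
Nothing else within 1428 g beats 512.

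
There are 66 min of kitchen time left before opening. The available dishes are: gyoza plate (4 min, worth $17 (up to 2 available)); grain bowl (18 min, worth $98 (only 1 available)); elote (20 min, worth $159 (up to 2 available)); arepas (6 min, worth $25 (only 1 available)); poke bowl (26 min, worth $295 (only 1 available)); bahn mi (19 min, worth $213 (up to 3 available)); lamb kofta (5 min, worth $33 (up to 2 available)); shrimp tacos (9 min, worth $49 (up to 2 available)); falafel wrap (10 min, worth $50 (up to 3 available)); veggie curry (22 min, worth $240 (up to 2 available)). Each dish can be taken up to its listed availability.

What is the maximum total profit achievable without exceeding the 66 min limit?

721

Taking poke bowl + 2×bahn mi: 64 min used, 721 in profit.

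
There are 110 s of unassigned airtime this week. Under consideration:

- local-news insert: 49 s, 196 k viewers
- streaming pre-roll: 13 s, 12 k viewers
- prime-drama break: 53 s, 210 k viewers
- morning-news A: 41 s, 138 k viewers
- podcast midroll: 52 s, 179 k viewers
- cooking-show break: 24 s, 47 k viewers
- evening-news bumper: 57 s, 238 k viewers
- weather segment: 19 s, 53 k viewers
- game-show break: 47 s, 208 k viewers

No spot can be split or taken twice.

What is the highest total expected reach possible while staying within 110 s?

448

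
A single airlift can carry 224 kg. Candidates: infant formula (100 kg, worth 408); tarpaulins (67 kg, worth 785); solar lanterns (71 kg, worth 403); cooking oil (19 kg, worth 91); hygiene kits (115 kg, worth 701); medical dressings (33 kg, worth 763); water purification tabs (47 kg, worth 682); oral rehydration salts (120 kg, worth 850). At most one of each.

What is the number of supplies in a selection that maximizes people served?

4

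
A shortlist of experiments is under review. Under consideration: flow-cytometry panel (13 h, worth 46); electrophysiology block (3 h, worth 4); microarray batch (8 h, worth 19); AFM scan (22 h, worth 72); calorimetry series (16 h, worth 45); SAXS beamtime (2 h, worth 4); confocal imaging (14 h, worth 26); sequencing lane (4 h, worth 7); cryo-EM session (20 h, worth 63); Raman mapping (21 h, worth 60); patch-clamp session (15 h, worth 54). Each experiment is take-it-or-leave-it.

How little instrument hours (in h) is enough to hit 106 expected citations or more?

Need the lightest bundle worth ≥ 106.
flow-cytometry panel + sequencing lane + patch-clamp session: 107 expected citations at 32 h.
No combination under 32 h hits 106.

32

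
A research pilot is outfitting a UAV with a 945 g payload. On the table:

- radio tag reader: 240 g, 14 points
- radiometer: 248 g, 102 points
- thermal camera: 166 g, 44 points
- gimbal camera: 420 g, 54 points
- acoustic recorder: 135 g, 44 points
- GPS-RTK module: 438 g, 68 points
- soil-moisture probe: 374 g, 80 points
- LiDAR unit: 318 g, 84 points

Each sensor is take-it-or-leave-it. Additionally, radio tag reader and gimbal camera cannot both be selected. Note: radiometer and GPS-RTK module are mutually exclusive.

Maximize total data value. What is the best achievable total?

By data value per g: radiometer 0.41, acoustic recorder 0.33, thermal camera 0.27 lead.
Best packing: radiometer + thermal camera + acoustic recorder + LiDAR unit — 867 g, 274 total.
The closest alternative, radiometer + thermal camera + acoustic recorder + soil-moisture probe, reaches only 270.

274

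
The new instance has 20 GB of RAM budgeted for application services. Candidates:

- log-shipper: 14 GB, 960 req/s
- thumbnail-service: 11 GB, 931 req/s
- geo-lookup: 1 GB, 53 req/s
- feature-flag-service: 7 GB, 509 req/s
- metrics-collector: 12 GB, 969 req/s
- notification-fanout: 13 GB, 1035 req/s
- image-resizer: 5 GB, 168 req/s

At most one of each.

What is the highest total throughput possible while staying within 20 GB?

1544

Ranking by ratio (throughput/GB): thumbnail-service 84.64, metrics-collector 80.75, notification-fanout 79.62.
Greedy by ratio would take thumbnail-service + geo-lookup + feature-flag-service: 19 GB used, total 1493.
Replace thumbnail-service and geo-lookup with notification-fanout: the trade gains 51 net, giving 1544 at 20 GB.
Runner-up geo-lookup + feature-flag-service + metrics-collector tops out at 1531.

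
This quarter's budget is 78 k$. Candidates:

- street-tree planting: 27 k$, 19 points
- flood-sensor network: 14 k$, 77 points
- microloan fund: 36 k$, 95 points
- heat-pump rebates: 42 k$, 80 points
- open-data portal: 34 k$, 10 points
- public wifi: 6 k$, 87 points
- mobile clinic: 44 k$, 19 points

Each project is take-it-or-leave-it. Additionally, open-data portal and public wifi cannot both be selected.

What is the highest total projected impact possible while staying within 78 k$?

259

By projected impact per k$: public wifi 14.50, flood-sensor network 5.50, microloan fund 2.64 lead.
Taking flood-sensor network + microloan fund + public wifi: 56 k$ used, 259 in projected impact.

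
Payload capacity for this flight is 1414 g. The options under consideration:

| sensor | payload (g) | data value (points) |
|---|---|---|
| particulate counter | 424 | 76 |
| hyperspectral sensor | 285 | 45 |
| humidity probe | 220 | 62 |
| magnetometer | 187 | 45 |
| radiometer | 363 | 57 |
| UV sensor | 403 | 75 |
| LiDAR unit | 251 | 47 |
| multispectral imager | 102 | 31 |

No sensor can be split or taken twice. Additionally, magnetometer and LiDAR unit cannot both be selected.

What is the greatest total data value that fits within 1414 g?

291

By data value per g: multispectral imager 0.30, humidity probe 0.28, magnetometer 0.24 lead.
Taking particulate counter + humidity probe + UV sensor + LiDAR unit + multispectral imager: 1400 g used, 291 in data value.
Next best is particulate counter + humidity probe + magnetometer + UV sensor + multispectral imager at 289 (1336 g) — short by 2.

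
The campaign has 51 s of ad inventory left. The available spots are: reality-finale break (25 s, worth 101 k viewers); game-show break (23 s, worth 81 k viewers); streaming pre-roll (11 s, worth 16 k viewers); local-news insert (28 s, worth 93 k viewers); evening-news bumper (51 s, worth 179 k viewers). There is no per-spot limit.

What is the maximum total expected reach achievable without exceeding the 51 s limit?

By expected reach per s: reality-finale break 4.04, game-show break 3.52, evening-news bumper 3.51 lead.
Taking 2×reality-finale break: 50 s used, 202 in expected reach.

202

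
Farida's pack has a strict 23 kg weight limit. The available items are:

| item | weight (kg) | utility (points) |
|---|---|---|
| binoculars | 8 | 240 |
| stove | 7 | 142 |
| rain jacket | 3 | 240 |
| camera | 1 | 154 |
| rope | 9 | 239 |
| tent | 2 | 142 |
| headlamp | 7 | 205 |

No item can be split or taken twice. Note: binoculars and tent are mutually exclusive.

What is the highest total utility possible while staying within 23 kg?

980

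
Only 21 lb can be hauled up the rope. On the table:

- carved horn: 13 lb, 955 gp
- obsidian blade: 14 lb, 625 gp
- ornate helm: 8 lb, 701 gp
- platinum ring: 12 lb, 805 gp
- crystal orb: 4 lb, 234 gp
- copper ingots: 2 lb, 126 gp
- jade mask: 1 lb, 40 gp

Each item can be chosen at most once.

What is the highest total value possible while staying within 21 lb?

1656

Density check — ornate helm 87.62, carved horn 73.46, platinum ring 67.08 are the best per lb.
Best packing: carved horn + ornate helm — 21 lb, 1656 total.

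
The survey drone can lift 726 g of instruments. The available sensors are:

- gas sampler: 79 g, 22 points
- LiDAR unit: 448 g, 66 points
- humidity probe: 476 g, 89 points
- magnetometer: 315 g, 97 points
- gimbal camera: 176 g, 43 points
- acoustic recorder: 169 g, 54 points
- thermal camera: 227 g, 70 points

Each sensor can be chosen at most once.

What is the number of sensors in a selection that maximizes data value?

The maximum data value within 726 g is 221.
For example magnetometer + acoustic recorder + thermal camera achieves it, using 711 g.
Every optimal selection uses 3 sensors.

3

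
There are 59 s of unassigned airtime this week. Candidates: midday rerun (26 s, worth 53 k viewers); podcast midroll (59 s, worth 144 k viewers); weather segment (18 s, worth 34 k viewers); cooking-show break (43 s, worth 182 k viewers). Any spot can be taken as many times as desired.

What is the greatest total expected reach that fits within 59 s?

182

Ranking by ratio (expected reach/s): cooking-show break 4.23, podcast midroll 2.44, midday rerun 2.04.
Best packing: cooking-show break — 43 s, 182 total.
No other feasible combination exceeds 182.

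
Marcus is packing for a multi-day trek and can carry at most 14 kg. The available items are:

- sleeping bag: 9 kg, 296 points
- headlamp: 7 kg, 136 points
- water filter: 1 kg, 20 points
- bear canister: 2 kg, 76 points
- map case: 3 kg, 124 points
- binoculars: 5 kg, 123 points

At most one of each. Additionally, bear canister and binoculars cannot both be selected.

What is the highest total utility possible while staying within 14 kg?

496

Sleeping bag + bear canister + map case uses 14 of the 14 kg and totals 496.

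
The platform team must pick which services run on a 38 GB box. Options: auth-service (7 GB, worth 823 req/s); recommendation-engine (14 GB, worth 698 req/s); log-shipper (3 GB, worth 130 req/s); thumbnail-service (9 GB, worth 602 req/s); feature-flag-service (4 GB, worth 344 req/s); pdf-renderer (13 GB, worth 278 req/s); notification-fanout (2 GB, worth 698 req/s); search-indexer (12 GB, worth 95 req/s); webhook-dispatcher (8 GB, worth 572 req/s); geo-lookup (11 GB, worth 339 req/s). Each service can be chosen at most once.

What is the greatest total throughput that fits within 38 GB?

3265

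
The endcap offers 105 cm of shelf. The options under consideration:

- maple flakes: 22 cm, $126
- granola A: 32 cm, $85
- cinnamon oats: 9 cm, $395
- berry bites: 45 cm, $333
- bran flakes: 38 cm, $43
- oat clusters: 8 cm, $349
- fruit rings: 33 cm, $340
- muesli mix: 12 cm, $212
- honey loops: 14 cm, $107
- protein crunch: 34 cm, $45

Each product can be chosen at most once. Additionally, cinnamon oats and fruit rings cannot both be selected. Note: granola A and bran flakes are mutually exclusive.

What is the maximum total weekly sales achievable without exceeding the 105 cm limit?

Maple flakes + cinnamon oats + berry bites + oat clusters + muesli mix uses 96 of the 105 cm and totals 1415.
Every other selection either busts 105 cm or breaks a pairing rule or fails to beat 1415.

1415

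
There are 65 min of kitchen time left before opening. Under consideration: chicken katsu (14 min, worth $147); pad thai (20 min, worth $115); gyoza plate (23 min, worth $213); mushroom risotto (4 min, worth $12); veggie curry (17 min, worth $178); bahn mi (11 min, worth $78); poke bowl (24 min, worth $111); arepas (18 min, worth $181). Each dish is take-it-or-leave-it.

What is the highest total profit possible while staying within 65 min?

Filling by ratio: chicken katsu + mushroom risotto + veggie curry + bahn mi + arepas for 596, with 1 min left unused.
Dropping mushroom risotto and arepas frees 22 min; slotting in gyoza plate (23 min) lifts the total to 616 at 65 min.
Every other selection either busts 65 min or fails to beat 616.

616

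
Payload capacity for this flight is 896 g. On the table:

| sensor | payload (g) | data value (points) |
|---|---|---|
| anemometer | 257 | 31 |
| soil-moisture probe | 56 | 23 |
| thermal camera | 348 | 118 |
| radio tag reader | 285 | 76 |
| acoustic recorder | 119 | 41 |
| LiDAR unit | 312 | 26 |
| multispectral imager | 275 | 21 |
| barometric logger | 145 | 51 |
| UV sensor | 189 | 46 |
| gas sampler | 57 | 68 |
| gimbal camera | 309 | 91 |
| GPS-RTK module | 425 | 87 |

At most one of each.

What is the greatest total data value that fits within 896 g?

341

By data value per g: gas sampler 1.19, soil-moisture probe 0.41, barometric logger 0.35 lead.
Greedy by ratio would take soil-moisture probe + thermal camera + acoustic recorder + barometric logger + gas sampler: 725 g used, total 301.
Replace barometric logger with gimbal camera: the trade gains 40 net, giving 341 at 889 g.
That's the maximum — no swap from here does better than 341.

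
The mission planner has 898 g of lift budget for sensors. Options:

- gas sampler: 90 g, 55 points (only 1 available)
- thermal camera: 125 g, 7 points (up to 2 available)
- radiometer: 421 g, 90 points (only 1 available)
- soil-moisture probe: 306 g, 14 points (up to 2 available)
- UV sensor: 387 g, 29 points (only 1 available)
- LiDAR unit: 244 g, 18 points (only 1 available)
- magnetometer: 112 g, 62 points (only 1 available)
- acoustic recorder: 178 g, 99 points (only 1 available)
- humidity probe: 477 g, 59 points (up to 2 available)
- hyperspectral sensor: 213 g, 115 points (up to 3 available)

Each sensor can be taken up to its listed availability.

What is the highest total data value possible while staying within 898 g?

462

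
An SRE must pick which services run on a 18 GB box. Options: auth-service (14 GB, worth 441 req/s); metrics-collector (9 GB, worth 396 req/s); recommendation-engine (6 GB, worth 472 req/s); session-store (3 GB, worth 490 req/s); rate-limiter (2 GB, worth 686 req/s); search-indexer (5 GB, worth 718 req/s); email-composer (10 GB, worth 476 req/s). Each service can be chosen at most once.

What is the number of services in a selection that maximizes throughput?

4

Optimal total is 2366.
For example recommendation-engine + session-store + rate-limiter + search-indexer achieves it, using 16 GB.
All optima have 4 services.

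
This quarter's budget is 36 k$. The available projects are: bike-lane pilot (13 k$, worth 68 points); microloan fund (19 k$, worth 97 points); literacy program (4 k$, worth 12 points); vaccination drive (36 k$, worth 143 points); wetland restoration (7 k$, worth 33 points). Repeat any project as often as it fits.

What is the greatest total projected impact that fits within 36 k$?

Greedy by ratio would take 2×bike-lane pilot + wetland restoration: 33 k$ used, total 169.
The 20 k$ tied up in bike-lane pilot and wetland restoration is better spent on microloan fund + literacy program — total rises to 177 (36 k$).
No other feasible combination exceeds 177.

177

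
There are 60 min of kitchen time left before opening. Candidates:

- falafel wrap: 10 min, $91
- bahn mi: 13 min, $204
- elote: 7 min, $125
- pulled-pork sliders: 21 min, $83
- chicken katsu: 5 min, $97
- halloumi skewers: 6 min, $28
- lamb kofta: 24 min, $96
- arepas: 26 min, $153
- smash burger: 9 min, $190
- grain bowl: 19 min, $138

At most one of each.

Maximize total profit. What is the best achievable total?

782

Density check — smash burger 21.11, chicken katsu 19.40, elote 17.86, bahn mi 15.69 are the best per min.
Taking the top-ratio dishes first gives falafel wrap + bahn mi + elote + chicken katsu + halloumi skewers + smash burger for 735 (50 min).
The 10 min tied up in falafel wrap is better spent on grain bowl — total rises to 782 (59 min).
Next best is bahn mi + elote + chicken katsu + arepas + smash burger at 769 (60 min) — short by 13.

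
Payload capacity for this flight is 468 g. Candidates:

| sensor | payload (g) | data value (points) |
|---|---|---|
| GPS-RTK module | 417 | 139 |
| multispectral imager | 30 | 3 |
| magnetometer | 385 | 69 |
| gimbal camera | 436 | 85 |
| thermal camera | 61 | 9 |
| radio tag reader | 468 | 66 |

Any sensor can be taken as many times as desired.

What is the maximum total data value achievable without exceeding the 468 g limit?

142

By data value per g: GPS-RTK module 0.33, gimbal camera 0.19, magnetometer 0.18, thermal camera 0.15 lead.
GPS-RTK module + multispectral imager uses 447 of the 468 g and totals 142.
No other feasible combination exceeds 142.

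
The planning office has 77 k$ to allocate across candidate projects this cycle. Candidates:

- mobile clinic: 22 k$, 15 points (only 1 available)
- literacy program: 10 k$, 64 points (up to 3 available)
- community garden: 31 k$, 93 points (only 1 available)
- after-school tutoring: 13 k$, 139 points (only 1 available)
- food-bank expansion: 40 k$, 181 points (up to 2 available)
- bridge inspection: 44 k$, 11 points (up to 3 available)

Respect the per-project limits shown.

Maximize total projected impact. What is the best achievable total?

Taking the top-ratio projects first gives 3×literacy program + community garden + after-school tutoring for 424 (74 k$).
Dropping literacy program and community garden frees 41 k$; slotting in food-bank expansion (40 k$) lifts the total to 448 at 73 k$.
The spare 4 k$ is too small for any remaining project, and no exchange beats 448.

448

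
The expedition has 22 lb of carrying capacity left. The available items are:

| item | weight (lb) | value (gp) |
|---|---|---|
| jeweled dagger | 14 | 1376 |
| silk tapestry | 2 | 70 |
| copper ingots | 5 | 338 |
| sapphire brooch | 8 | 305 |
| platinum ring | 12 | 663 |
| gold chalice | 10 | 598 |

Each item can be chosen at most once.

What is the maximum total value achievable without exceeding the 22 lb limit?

1784

Best packing: jeweled dagger + silk tapestry + copper ingots — 21 lb, 1784 total.
Next best is jeweled dagger + copper ingots at 1714 (19 lb) — short by 70.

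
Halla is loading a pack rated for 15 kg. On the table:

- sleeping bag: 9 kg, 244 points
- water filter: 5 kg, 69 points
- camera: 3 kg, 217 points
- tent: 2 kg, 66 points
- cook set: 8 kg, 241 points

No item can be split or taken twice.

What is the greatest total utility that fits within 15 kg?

Taking the top-ratio items first gives camera + tent + cook set for 524 (13 kg).
Dropping cook set frees 8 kg; slotting in sleeping bag (9 kg) lifts the total to 527 at 14 kg.
The spare 1 kg is too small for any remaining item, and no exchange beats 527.

527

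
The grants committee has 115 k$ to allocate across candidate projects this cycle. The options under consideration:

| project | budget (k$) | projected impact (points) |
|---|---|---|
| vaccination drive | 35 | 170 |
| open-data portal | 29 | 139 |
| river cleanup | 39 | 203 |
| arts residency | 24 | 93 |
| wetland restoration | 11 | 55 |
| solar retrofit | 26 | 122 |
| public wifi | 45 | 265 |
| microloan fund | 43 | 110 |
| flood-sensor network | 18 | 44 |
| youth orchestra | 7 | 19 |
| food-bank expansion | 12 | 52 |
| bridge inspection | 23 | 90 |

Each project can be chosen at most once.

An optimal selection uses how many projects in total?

3

Best achievable projected impact is 607.
open-data portal + river cleanup + public wifi hits 607 at 113 k$.
Every optimal selection uses 3 projects.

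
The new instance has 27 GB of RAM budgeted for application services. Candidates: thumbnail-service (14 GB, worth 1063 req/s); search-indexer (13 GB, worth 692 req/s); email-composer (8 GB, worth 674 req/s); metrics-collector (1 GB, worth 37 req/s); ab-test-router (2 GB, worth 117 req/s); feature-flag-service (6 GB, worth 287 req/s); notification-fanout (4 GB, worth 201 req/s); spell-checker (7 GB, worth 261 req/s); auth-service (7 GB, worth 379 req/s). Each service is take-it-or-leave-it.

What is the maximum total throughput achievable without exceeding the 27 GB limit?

1975

The ratio heuristic lands on thumbnail-service + email-composer + metrics-collector + ab-test-router (1891) but leaves 2 GB idle.
Dropping ab-test-router frees 2 GB; slotting in notification-fanout (4 GB) lifts the total to 1975 at 27 GB.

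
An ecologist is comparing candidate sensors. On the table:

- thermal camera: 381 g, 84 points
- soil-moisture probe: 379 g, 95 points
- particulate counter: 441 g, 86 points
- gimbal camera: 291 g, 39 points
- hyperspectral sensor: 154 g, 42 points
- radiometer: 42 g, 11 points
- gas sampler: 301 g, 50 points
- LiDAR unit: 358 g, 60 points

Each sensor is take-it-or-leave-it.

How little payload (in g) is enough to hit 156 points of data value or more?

722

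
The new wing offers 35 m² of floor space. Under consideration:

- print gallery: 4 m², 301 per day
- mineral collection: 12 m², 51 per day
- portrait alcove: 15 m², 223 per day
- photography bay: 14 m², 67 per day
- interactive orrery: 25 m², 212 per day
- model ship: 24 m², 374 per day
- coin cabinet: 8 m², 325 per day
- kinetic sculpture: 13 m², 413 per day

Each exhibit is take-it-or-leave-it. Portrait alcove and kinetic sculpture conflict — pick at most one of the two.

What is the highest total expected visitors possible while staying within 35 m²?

1039

Ranking by ratio (expected visitors/m²): print gallery 75.25, coin cabinet 40.62, kinetic sculpture 31.77, model ship 15.58.
The ratio ordering already packs tightly: print gallery + coin cabinet + kinetic sculpture, 25 m², 1039.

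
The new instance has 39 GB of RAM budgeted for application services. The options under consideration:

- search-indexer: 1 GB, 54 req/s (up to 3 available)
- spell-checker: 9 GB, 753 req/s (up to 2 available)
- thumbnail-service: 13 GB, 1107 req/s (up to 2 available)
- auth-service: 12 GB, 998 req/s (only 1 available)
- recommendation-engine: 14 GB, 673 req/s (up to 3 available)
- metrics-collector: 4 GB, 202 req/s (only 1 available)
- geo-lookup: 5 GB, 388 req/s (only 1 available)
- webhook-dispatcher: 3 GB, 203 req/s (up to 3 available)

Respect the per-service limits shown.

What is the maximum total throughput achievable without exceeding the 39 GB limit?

Density check — thumbnail-service 85.15, spell-checker 83.67, auth-service 83.17 are the best per GB.
Taking the top-ratio services first gives search-indexer + spell-checker + 2×thumbnail-service + webhook-dispatcher for 3224 (39 GB).
Dropping spell-checker and webhook-dispatcher frees 12 GB; slotting in auth-service (12 GB) lifts the total to 3266 at 39 GB.
Every other selection either busts 39 GB or exceeds an availability limit or fails to beat 3266.

3266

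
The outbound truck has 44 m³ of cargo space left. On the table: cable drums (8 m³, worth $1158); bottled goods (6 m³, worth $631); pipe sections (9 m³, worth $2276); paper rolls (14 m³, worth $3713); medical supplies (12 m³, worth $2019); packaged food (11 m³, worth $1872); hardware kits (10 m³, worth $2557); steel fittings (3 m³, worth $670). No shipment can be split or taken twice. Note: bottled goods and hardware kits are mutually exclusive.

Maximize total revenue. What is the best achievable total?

Ranking by ratio (revenue/m³): paper rolls 265.21, hardware kits 255.70, pipe sections 252.89.
A density-first pass picks cable drums + pipe sections + paper rolls + hardware kits + steel fittings — 10374 at 44 m³.
The 11 m³ tied up in cable drums and steel fittings is better spent on packaged food — total rises to 10418 (44 m³).
Next best is cable drums + pipe sections + paper rolls + hardware kits + steel fittings at 10374 (44 m³) — short by 44.

10418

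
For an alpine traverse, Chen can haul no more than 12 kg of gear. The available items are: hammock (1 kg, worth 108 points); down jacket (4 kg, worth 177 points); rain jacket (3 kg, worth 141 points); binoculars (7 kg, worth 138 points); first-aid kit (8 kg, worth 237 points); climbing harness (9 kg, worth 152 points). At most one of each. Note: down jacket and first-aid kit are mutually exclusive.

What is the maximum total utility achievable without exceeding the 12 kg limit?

Greedy by ratio would take hammock + down jacket + rain jacket: 8 kg used, total 426.
Replace down jacket with first-aid kit: the trade gains 60 net, giving 486 at 12 kg.
Next best is hammock + down jacket + rain jacket at 426 (8 kg) — short by 60.

486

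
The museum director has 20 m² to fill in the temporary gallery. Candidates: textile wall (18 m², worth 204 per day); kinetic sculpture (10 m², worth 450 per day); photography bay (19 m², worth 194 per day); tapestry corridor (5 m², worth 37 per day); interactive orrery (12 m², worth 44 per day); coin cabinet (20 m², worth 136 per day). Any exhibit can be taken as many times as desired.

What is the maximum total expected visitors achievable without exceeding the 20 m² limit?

900

Taking 2×kinetic sculpture: 20 m² used, 900 in expected visitors.
Every other selection either busts 20 m² or fails to beat 900.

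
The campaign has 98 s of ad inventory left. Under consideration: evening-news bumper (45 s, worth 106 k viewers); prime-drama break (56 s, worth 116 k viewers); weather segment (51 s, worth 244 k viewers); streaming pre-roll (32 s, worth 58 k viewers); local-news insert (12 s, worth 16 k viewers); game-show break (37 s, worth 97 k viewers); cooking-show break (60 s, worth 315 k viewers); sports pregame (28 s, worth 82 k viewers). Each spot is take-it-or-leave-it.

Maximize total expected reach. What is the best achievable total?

412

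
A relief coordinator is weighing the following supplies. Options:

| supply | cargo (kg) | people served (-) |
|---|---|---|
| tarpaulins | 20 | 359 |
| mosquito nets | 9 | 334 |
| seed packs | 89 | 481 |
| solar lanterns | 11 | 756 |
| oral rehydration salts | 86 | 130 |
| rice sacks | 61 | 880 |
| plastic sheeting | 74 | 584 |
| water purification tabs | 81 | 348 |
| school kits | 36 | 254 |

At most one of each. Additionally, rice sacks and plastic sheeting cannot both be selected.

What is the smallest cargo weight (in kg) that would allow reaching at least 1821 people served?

81

Look for the lowest-cargo combination reaching 1821.
mosquito nets + solar lanterns + rice sacks: 1970 people served at 81 kg.
Any bundle with less than 81 kg falls short of 1821.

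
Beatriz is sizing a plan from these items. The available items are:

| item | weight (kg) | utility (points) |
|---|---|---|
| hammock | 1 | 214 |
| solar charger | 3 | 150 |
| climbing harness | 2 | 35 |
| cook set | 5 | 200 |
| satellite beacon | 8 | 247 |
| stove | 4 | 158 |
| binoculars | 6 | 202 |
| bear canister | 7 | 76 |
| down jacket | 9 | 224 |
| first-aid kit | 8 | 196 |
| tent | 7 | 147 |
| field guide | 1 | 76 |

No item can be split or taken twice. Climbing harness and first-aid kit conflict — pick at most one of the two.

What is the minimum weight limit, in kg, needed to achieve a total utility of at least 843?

17

Minimise kg subject to total utility ≥ 843.
hammock + solar charger + satellite beacon + stove + field guide: 845 utility at 17 kg.
Below 17 kg the best achievable stays under 843.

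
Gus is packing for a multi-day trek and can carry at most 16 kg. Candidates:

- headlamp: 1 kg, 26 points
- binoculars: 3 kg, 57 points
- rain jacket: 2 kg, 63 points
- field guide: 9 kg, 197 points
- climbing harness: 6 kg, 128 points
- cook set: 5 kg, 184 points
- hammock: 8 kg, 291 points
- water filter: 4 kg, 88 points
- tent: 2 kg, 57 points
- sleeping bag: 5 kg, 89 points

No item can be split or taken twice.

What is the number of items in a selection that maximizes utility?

4

Optimal total is 564.
headlamp + rain jacket + cook set + hammock hits 564 at 16 kg.
Any selection reaching 564 contains exactly 4 items.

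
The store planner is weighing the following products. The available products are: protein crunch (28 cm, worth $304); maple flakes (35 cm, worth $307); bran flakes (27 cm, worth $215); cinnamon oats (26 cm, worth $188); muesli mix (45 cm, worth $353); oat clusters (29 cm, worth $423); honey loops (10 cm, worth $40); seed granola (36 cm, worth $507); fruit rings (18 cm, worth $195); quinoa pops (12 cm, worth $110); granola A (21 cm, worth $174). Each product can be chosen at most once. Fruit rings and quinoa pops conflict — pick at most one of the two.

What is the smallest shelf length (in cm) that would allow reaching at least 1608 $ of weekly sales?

137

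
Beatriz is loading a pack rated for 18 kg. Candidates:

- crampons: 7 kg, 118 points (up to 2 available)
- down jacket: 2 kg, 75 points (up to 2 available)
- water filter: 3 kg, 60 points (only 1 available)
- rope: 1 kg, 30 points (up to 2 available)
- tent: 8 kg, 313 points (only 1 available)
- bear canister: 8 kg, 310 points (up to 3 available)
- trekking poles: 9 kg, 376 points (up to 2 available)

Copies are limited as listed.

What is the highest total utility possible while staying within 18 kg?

752

By utility per kg: trekking poles 41.78, tent 39.12, bear canister 38.75, down jacket 37.50 lead.
The ratio ordering already packs tightly: 2×trekking poles, 18 kg, 752.
No other feasible combination exceeds 752.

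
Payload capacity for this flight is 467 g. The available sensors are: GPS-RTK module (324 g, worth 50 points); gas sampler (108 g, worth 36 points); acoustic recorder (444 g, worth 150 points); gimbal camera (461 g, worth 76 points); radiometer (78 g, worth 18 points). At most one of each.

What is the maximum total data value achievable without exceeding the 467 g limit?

150

Density check — acoustic recorder 0.34, gas sampler 0.33, radiometer 0.23, gimbal camera 0.16 are the best per g.
Taking acoustic recorder: 444 g used, 150 in data value.
Nothing else within 467 g beats 150.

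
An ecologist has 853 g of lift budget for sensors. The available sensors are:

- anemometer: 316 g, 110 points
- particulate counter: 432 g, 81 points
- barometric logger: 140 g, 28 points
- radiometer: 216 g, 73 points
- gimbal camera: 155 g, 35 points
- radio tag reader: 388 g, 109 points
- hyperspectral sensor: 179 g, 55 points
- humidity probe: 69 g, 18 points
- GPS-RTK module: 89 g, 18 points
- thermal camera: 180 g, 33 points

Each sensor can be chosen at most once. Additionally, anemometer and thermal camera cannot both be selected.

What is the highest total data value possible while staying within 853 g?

Ranking by ratio (data value/g): anemometer 0.35, radiometer 0.34, hyperspectral sensor 0.31.
Filling by ratio: anemometer + radiometer + hyperspectral sensor + humidity probe for 256, with 73 g left unused.
The 69 g tied up in humidity probe is better spent on barometric logger — total rises to 266 (851 g).
Runner-up anemometer + radiometer + hyperspectral sensor + humidity probe tops out at 256.

266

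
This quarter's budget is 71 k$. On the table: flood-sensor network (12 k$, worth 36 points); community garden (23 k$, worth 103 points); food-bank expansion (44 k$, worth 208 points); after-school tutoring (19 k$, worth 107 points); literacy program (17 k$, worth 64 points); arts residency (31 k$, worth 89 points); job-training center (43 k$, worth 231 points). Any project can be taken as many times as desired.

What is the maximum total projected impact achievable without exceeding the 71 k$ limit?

357

Taking flood-sensor network + 3×after-school tutoring: 69 k$ used, 357 in projected impact.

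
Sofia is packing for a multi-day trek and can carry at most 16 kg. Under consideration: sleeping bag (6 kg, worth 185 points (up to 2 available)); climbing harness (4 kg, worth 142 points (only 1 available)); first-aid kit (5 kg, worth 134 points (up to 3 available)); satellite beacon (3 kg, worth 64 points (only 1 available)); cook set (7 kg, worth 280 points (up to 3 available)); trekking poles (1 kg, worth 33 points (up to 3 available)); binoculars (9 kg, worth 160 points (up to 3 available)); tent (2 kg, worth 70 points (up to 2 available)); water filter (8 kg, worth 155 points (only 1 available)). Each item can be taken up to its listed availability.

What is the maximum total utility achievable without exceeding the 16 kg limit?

Best packing: 2×cook set + tent — 16 kg, 630 total.
Nothing else within 16 kg beats 630.

630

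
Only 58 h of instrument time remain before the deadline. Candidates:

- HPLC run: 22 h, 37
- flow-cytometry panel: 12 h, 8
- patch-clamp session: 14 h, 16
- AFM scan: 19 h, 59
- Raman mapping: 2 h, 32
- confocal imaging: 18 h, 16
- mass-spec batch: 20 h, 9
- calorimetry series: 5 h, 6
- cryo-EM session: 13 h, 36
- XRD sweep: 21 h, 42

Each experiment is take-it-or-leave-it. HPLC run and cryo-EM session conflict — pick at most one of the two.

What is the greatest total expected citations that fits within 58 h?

169

AFM scan + Raman mapping + cryo-EM session + XRD sweep uses 55 of the 58 h and totals 169.
No other feasible combination exceeds 169.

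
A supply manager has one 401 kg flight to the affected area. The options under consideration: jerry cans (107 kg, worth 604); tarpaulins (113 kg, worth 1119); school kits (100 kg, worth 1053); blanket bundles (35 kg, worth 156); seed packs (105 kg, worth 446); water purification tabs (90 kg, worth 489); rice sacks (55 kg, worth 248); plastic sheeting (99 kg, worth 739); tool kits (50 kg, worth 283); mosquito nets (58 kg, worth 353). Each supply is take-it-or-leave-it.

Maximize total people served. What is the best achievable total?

3350

Greedy by ratio would take tarpaulins + school kits + plastic sheeting + mosquito nets: 370 kg used, total 3264.
Replace mosquito nets with blanket bundles + tool kits: the trade gains 86 net, giving 3350 at 397 kg.
The closest alternative, tarpaulins + school kits + plastic sheeting + mosquito nets, reaches only 3264.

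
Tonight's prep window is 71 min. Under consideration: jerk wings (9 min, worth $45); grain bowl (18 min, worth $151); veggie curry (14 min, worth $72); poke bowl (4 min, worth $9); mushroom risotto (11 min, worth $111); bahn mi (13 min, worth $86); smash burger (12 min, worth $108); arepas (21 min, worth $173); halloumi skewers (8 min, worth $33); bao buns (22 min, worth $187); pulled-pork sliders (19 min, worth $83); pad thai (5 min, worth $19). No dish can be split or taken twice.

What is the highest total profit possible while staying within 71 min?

A density-first pass picks grain bowl + mushroom risotto + smash burger + halloumi skewers + bao buns — 590 at 71 min.
The 26 min tied up in grain bowl and halloumi skewers is better spent on arepas + pad thai — total rises to 598 (71 min).
That's the maximum — no swap from here does better than 598.

598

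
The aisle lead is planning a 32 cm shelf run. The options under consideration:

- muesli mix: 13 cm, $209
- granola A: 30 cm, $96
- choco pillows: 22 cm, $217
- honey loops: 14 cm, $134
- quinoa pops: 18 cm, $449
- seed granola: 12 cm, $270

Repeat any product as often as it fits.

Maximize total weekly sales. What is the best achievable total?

719

Ranking by ratio (weekly sales/cm): quinoa pops 24.94, seed granola 22.50, muesli mix 16.08.
Quinoa pops + seed granola uses 30 of the 32 cm and totals 719.
The spare 2 cm is too small for any remaining product, and no exchange beats 719.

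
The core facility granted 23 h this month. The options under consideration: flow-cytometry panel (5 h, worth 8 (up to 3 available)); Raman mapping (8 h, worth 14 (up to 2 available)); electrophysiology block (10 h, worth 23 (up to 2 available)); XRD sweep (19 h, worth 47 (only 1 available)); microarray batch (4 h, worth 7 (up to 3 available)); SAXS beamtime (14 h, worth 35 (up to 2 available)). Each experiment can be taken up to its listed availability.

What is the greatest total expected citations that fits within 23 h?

54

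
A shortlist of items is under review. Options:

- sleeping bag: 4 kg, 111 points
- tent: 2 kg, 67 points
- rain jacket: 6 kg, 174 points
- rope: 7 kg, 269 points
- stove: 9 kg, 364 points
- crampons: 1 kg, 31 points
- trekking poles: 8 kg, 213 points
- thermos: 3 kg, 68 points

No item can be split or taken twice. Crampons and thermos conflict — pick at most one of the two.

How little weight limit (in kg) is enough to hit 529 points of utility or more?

Minimise kg subject to total utility ≥ 529.
Taking sleeping bag + tent + stove gives 542 (≥ 529) for 15 kg.
No combination under 15 kg hits 529.

15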